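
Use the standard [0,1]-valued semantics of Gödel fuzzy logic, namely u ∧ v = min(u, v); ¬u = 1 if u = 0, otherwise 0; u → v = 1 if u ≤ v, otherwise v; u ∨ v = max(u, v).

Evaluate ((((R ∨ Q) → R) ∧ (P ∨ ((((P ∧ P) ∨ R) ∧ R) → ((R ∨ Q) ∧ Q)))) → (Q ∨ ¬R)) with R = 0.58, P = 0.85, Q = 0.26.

(R ∨ Q) = max(0.58, 0.26) = 0.58
((R ∨ Q) → R): 0.58 ≤ 0.58, so result = 1
(P ∧ P) = min(0.85, 0.85) = 0.85
((P ∧ P) ∨ R) = max(0.85, 0.58) = 0.85
(((P ∧ P) ∨ R) ∧ R) = min(0.85, 0.58) = 0.58
(R ∨ Q) = max(0.58, 0.26) = 0.58
((R ∨ Q) ∧ Q) = min(0.58, 0.26) = 0.26
((((P ∧ P) ∨ R) ∧ R) → ((R ∨ Q) ∧ Q)): 0.58 > 0.26, so result = 0.26
(P ∨ ((((P ∧ P) ∨ R) ∧ R) → ((R ∨ Q) ∧ Q))) = max(0.85, 0.26) = 0.85
(((R ∨ Q) → R) ∧ (P ∨ ((((P ∧ P) ∨ R) ∧ R) → ((R ∨ Q) ∧ Q)))) = min(1, 0.85) = 0.85
¬R: Gödel ¬ of 0.58 = 0 (operand ≠ 0)
(Q ∨ ¬R) = max(0.26, 0) = 0.26
((((R ∨ Q) → R) ∧ (P ∨ ((((P ∧ P) ∨ R) ∧ R) → ((R ∨ Q) ∧ Q)))) → (Q ∨ ¬R)): 0.85 > 0.26, so result = 0.26

0.26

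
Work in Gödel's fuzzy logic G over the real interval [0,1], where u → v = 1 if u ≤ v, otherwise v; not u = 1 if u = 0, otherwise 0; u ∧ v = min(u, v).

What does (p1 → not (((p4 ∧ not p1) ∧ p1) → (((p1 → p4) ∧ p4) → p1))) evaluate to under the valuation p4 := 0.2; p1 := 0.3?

0.00

not p1: Gödel ¬ of 0.3 = 0 (operand ≠ 0)
(p4 ∧ not p1) = min(0.2, 0) = 0
((p4 ∧ not p1) ∧ p1) = min(0, 0.3) = 0
(p1 → p4): 0.3 > 0.2, so result = 0.2
((p1 → p4) ∧ p4) = min(0.2, 0.2) = 0.2
(((p1 → p4) ∧ p4) → p1): 0.2 ≤ 0.3, so result = 1
(((p4 ∧ not p1) ∧ p1) → (((p1 → p4) ∧ p4) → p1)): 0 ≤ 1, so result = 1
not (((p4 ∧ not p1) ∧ p1) → (((p1 → p4) ∧ p4) → p1)): Gödel ¬ of 1 = 0 (operand ≠ 0)
(p1 → not (((p4 ∧ not p1) ∧ p1) → (((p1 → p4) ∧ p4) → p1))): 0.3 > 0, so result = 0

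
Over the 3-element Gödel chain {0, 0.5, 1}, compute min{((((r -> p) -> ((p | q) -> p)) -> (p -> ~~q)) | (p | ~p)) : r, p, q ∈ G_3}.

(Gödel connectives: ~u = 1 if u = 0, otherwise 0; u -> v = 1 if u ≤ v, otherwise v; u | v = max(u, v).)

0.50

The minimum is attained at r = 0, p = 0.5, q = 0:
  (r -> p): 0 ≤ 0.5, so result = 1
  (p | q) = max(0.5, 0) = 0.5
  ((p | q) -> p): 0.5 ≤ 0.5, so result = 1
  ((r -> p) -> ((p | q) -> p)): 1 ≤ 1, so result = 1
  ~q: Gödel ¬ of 0 = 1 (operand is 0)
  ~~q: Gödel ¬ of 1 = 0 (operand ≠ 0)
  (p -> ~~q): 0.5 > 0, so result = 0
  (((r -> p) -> ((p | q) -> p)) -> (p -> ~~q)): 1 > 0, so result = 0
  ~p: Gödel ¬ of 0.5 = 0 (operand ≠ 0)
  (p | ~p) = max(0.5, 0) = 0.5
  ((((r -> p) -> ((p | q) -> p)) -> (p -> ~~q)) | (p | ~p)) = max(0, 0.5) = 0.5
Checking all 27 assignments confirms none give a value below 0.50.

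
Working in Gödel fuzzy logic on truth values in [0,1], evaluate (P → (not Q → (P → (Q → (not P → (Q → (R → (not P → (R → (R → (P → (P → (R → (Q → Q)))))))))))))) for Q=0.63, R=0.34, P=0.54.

not Q: Gödel ¬ of 0.63 = 0 (operand ≠ 0)
not P: Gödel ¬ of 0.54 = 0 (operand ≠ 0)
not P: Gödel ¬ of 0.54 = 0 (operand ≠ 0)
(Q → Q): 0.63 ≤ 0.63, so result = 1
(R → (Q → Q)): 0.34 ≤ 1, so result = 1
(P → (R → (Q → Q))): 0.54 ≤ 1, so result = 1
(P → (P → (R → (Q → Q)))): 0.54 ≤ 1, so result = 1
(R → (P → (P → (R → (Q → Q))))): 0.34 ≤ 1, so result = 1
(R → (R → (P → (P → (R → (Q → Q)))))): 0.34 ≤ 1, so result = 1
(not P → (R → (R → (P → (P → (R → (Q → Q))))))): 0 ≤ 1, so result = 1
(R → (not P → (R → (R → (P → (P → (R → (Q → Q)))))))): 0.34 ≤ 1, so result = 1
(Q → (R → (not P → (R → (R → (P → (P → (R → (Q → Q))))))))): 0.63 ≤ 1, so result = 1
(not P → (Q → (R → (not P → (R → (R → (P → (P → (R → (Q → Q)))))))))): 0 ≤ 1, so result = 1
(Q → (not P → (Q → (R → (not P → (R → (R → (P → (P → (R → (Q → Q))))))))))): 0.63 ≤ 1, so result = 1
(P → (Q → (not P → (Q → (R → (not P → (R → (R → (P → (P → (R → (Q → Q)))))))))))): 0.54 ≤ 1, so result = 1
(not Q → (P → (Q → (not P → (Q → (R → (not P → (R → (R → (P → (P → (R → (Q → Q))))))))))))): 0 ≤ 1, so result = 1
(P → (not Q → (P → (Q → (not P → (Q → (R → (not P → (R → (R → (P → (P → (R → (Q → Q)))))))))))))): 0.54 ≤ 1, so result = 1

1.00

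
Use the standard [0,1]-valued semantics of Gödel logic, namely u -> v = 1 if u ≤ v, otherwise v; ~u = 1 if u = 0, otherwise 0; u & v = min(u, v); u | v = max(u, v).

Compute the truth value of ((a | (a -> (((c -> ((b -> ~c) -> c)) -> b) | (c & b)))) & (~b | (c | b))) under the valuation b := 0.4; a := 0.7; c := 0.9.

~c: Gödel ¬ of 0.9 = 0 (operand ≠ 0)
(b -> ~c): 0.4 > 0, so result = 0
((b -> ~c) -> c): 0 ≤ 0.9, so result = 1
(c -> ((b -> ~c) -> c)): 0.9 ≤ 1, so result = 1
((c -> ((b -> ~c) -> c)) -> b): 1 > 0.4, so result = 0.4
(c & b) = min(0.9, 0.4) = 0.4
(((c -> ((b -> ~c) -> c)) -> b) | (c & b)) = max(0.4, 0.4) = 0.4
(a -> (((c -> ((b -> ~c) -> c)) -> b) | (c & b))): 0.7 > 0.4, so result = 0.4
(a | (a -> (((c -> ((b -> ~c) -> c)) -> b) | (c & b)))) = max(0.7, 0.4) = 0.7
~b: Gödel ¬ of 0.4 = 0 (operand ≠ 0)
(c | b) = max(0.9, 0.4) = 0.9
(~b | (c | b)) = max(0, 0.9) = 0.9
((a | (a -> (((c -> ((b -> ~c) -> c)) -> b) | (c & b)))) & (~b | (c | b))) = min(0.7, 0.9) = 0.7

0.70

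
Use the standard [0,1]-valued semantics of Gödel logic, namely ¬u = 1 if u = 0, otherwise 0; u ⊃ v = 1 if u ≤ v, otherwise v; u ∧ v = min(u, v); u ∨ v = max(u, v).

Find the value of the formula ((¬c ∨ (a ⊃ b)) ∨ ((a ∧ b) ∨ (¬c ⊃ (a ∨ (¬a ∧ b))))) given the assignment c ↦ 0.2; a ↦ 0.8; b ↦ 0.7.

¬c: Gödel ¬ of 0.2 = 0 (operand ≠ 0)
(a ⊃ b): 0.8 > 0.7, so result = 0.7
(¬c ∨ (a ⊃ b)) = max(0, 0.7) = 0.7
(a ∧ b) = min(0.8, 0.7) = 0.7
¬c: Gödel ¬ of 0.2 = 0 (operand ≠ 0)
¬a: Gödel ¬ of 0.8 = 0 (operand ≠ 0)
(¬a ∧ b) = min(0, 0.7) = 0
(a ∨ (¬a ∧ b)) = max(0.8, 0) = 0.8
(¬c ⊃ (a ∨ (¬a ∧ b))): 0 ≤ 0.8, so result = 1
((a ∧ b) ∨ (¬c ⊃ (a ∨ (¬a ∧ b)))) = max(0.7, 1) = 1
((¬c ∨ (a ⊃ b)) ∨ ((a ∧ b) ∨ (¬c ⊃ (a ∨ (¬a ∧ b))))) = max(0.7, 1) = 1

1.00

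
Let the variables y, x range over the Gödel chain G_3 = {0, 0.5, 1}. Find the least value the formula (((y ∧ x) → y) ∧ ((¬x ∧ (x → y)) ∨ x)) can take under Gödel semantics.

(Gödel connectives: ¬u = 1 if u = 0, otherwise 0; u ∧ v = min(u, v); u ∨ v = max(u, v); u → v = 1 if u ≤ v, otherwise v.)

The minimum is attained at y = 0, x = 0.5:
  (y ∧ x) = min(0, 0.5) = 0
  ((y ∧ x) → y): 0 ≤ 0, so result = 1
  ¬x: Gödel ¬ of 0.5 = 0 (operand ≠ 0)
  (x → y): 0.5 > 0, so result = 0
  (¬x ∧ (x → y)) = min(0, 0) = 0
  ((¬x ∧ (x → y)) ∨ x) = max(0, 0.5) = 0.5
  (((y ∧ x) → y) ∧ ((¬x ∧ (x → y)) ∨ x)) = min(1, 0.5) = 0.5
Checking all 9 assignments confirms none give a value below 0.50.

0.50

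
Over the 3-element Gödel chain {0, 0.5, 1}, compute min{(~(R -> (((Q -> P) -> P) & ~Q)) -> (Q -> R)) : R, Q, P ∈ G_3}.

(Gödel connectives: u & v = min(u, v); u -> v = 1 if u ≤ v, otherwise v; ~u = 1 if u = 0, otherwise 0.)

0.50

The minimum is attained at R = 0.5, Q = 1, P = 0:
  (Q -> P): 1 > 0, so result = 0
  ((Q -> P) -> P): 0 ≤ 0, so result = 1
  ~Q: Gödel ¬ of 1 = 0 (operand ≠ 0)
  (((Q -> P) -> P) & ~Q) = min(1, 0) = 0
  (R -> (((Q -> P) -> P) & ~Q)): 0.5 > 0, so result = 0
  ~(R -> (((Q -> P) -> P) & ~Q)): Gödel ¬ of 0 = 1 (operand is 0)
  (Q -> R): 1 > 0.5, so result = 0.5
  (~(R -> (((Q -> P) -> P) & ~Q)) -> (Q -> R)): 1 > 0.5, so result = 0.5
Checking all 27 assignments confirms none give a value below 0.50.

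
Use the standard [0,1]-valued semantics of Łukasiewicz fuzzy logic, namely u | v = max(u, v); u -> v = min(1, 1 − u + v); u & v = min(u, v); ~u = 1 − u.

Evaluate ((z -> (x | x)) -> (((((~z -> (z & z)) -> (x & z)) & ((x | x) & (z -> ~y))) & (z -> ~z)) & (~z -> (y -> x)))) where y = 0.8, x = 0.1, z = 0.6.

(x | x) = max(0.1, 0.1) = 0.1
(z -> (x | x)): min(1, 1 − 0.6 + 0.1) = 0.5
~z: Łukasiewicz ¬ gives 1 − 0.6 = 0.4
(z & z) = min(0.6, 0.6) = 0.6
(~z -> (z & z)): min(1, 1 − 0.4 + 0.6) = 1
(x & z) = min(0.1, 0.6) = 0.1
((~z -> (z & z)) -> (x & z)): min(1, 1 − 1 + 0.1) = 0.1
(x | x) = max(0.1, 0.1) = 0.1
~y: Łukasiewicz ¬ gives 1 − 0.8 = 0.2
(z -> ~y): min(1, 1 − 0.6 + 0.2) = 0.6
((x | x) & (z -> ~y)) = min(0.1, 0.6) = 0.1
(((~z -> (z & z)) -> (x & z)) & ((x | x) & (z -> ~y))) = min(0.1, 0.1) = 0.1
~z: Łukasiewicz ¬ gives 1 − 0.6 = 0.4
(z -> ~z): min(1, 1 − 0.6 + 0.4) = 0.8
((((~z -> (z & z)) -> (x & z)) & ((x | x) & (z -> ~y))) & (z -> ~z)) = min(0.1, 0.8) = 0.1
~z: Łukasiewicz ¬ gives 1 − 0.6 = 0.4
(y -> x): min(1, 1 − 0.8 + 0.1) = 0.3
(~z -> (y -> x)): min(1, 1 − 0.4 + 0.3) = 0.9
(((((~z -> (z & z)) -> (x & z)) & ((x | x) & (z -> ~y))) & (z -> ~z)) & (~z -> (y -> x))) = min(0.1, 0.9) = 0.1
((z -> (x | x)) -> (((((~z -> (z & z)) -> (x & z)) & ((x | x) & (z -> ~y))) & (z -> ~z)) & (~z -> (y -> x)))): min(1, 1 − 0.5 + 0.1) = 0.6

0.60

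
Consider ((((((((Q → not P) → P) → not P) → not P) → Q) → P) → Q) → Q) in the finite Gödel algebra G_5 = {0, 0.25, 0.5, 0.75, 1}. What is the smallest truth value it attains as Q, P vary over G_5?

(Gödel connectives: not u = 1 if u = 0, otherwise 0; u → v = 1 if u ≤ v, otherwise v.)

The minimum is attained at Q = 0.25, P = 0:
  not P: Gödel ¬ of 0 = 1 (operand is 0)
  (Q → not P): 0.25 ≤ 1, so result = 1
  ((Q → not P) → P): 1 > 0, so result = 0
  not P: Gödel ¬ of 0 = 1 (operand is 0)
  (((Q → not P) → P) → not P): 0 ≤ 1, so result = 1
  not P: Gödel ¬ of 0 = 1 (operand is 0)
  ((((Q → not P) → P) → not P) → not P): 1 ≤ 1, so result = 1
  (((((Q → not P) → P) → not P) → not P) → Q): 1 > 0.25, so result = 0.25
  ((((((Q → not P) → P) → not P) → not P) → Q) → P): 0.25 > 0, so result = 0
  (((((((Q → not P) → P) → not P) → not P) → Q) → P) → Q): 0 ≤ 0.25, so result = 1
  ((((((((Q → not P) → P) → not P) → not P) → Q) → P) → Q) → Q): 1 > 0.25, so result = 0.25
Checking all 25 assignments confirms none give a value below 0.25.

0.25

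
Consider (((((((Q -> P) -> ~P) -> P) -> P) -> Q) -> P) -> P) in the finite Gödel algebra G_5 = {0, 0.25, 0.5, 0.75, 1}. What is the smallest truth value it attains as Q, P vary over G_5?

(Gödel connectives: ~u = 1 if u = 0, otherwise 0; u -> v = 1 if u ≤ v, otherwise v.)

The minimum is attained at Q = 0, P = 0:
  (Q -> P): 0 ≤ 0, so result = 1
  ~P: Gödel ¬ of 0 = 1 (operand is 0)
  ((Q -> P) -> ~P): 1 ≤ 1, so result = 1
  (((Q -> P) -> ~P) -> P): 1 > 0, so result = 0
  ((((Q -> P) -> ~P) -> P) -> P): 0 ≤ 0, so result = 1
  (((((Q -> P) -> ~P) -> P) -> P) -> Q): 1 > 0, so result = 0
  ((((((Q -> P) -> ~P) -> P) -> P) -> Q) -> P): 0 ≤ 0, so result = 1
  (((((((Q -> P) -> ~P) -> P) -> P) -> Q) -> P) -> P): 1 > 0, so result = 0
Checking all 25 assignments confirms none give a value below 0.00.

0.00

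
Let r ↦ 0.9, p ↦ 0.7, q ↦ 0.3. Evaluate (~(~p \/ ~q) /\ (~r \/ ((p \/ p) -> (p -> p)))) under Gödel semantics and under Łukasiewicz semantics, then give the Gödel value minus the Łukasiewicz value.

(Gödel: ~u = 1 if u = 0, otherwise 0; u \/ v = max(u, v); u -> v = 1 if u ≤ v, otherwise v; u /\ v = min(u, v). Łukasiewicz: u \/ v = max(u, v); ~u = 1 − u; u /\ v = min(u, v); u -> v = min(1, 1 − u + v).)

Gödel evaluation:
  ~p: Gödel ¬ of 0.7 = 0 (operand ≠ 0)
  ~q: Gödel ¬ of 0.3 = 0 (operand ≠ 0)
  (~p \/ ~q) = max(0, 0) = 0
  ~(~p \/ ~q): Gödel ¬ of 0 = 1 (operand is 0)
  ~r: Gödel ¬ of 0.9 = 0 (operand ≠ 0)
  (p \/ p) = max(0.7, 0.7) = 0.7
  (p -> p): 0.7 ≤ 0.7, so result = 1
  ((p \/ p) -> (p -> p)): 0.7 ≤ 1, so result = 1
  (~r \/ ((p \/ p) -> (p -> p))) = max(0, 1) = 1
  (~(~p \/ ~q) /\ (~r \/ ((p \/ p) -> (p -> p)))) = min(1, 1) = 1
  Gödel value = 1
Łukasiewicz evaluation:
  ~p: Łukasiewicz ¬ gives 1 − 0.7 = 0.3
  ~q: Łukasiewicz ¬ gives 1 − 0.3 = 0.7
  (~p \/ ~q) = max(0.3, 0.7) = 0.7
  ~(~p \/ ~q): Łukasiewicz ¬ gives 1 − 0.7 = 0.3
  ~r: Łukasiewicz ¬ gives 1 − 0.9 = 0.1
  (p \/ p) = max(0.7, 0.7) = 0.7
  (p -> p): min(1, 1 − 0.7 + 0.7) = 1
  ((p \/ p) -> (p -> p)): min(1, 1 − 0.7 + 1) = 1
  (~r \/ ((p \/ p) -> (p -> p))) = max(0.1, 1) = 1
  (~(~p \/ ~q) /\ (~r \/ ((p \/ p) -> (p -> p)))) = min(0.3, 1) = 0.3
  Łukasiewicz value = 0.3
Difference: 1 − 0.3 = 0.70

0.70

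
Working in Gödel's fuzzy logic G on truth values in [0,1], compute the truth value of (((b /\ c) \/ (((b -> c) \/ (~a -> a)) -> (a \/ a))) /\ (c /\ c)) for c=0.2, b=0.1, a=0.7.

(b /\ c) = min(0.1, 0.2) = 0.1
(b -> c): 0.1 ≤ 0.2, so result = 1
~a: Gödel ¬ of 0.7 = 0 (operand ≠ 0)
(~a -> a): 0 ≤ 0.7, so result = 1
((b -> c) \/ (~a -> a)) = max(1, 1) = 1
(a \/ a) = max(0.7, 0.7) = 0.7
(((b -> c) \/ (~a -> a)) -> (a \/ a)): 1 > 0.7, so result = 0.7
((b /\ c) \/ (((b -> c) \/ (~a -> a)) -> (a \/ a))) = max(0.1, 0.7) = 0.7
(c /\ c) = min(0.2, 0.2) = 0.2
(((b /\ c) \/ (((b -> c) \/ (~a -> a)) -> (a \/ a))) /\ (c /\ c)) = min(0.7, 0.2) = 0.2

0.20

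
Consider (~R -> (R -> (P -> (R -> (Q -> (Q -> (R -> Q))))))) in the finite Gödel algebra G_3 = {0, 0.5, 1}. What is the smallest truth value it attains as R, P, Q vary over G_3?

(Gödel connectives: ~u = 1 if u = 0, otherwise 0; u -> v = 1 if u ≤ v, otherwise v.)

1.00

Every assignment gives 1. For instance at R = 0, P = 0, Q = 0:
  ~R: Gödel ¬ of 0 = 1 (operand is 0)
  (R -> Q): 0 ≤ 0, so result = 1
  (Q -> (R -> Q)): 0 ≤ 1, so result = 1
  (Q -> (Q -> (R -> Q))): 0 ≤ 1, so result = 1
  (R -> (Q -> (Q -> (R -> Q)))): 0 ≤ 1, so result = 1
  (P -> (R -> (Q -> (Q -> (R -> Q))))): 0 ≤ 1, so result = 1
  (R -> (P -> (R -> (Q -> (Q -> (R -> Q)))))): 0 ≤ 1, so result = 1
  (~R -> (R -> (P -> (R -> (Q -> (Q -> (R -> Q))))))): 1 ≤ 1, so result = 1
All 27 assignments give value 1 — the formula is a G_3-tautology.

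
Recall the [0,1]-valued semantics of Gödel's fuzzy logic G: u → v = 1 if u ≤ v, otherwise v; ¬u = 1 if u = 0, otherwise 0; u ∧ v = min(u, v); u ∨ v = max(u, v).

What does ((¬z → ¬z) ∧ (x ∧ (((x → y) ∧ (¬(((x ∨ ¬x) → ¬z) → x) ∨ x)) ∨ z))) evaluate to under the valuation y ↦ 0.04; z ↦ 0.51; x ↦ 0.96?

0.51

¬z: Gödel ¬ of 0.51 = 0 (operand ≠ 0)
¬z: Gödel ¬ of 0.51 = 0 (operand ≠ 0)
(¬z → ¬z): 0 ≤ 0, so result = 1
(x → y): 0.96 > 0.04, so result = 0.04
¬x: Gödel ¬ of 0.96 = 0 (operand ≠ 0)
(x ∨ ¬x) = max(0.96, 0) = 0.96
¬z: Gödel ¬ of 0.51 = 0 (operand ≠ 0)
((x ∨ ¬x) → ¬z): 0.96 > 0, so result = 0
(((x ∨ ¬x) → ¬z) → x): 0 ≤ 0.96, so result = 1
¬(((x ∨ ¬x) → ¬z) → x): Gödel ¬ of 1 = 0 (operand ≠ 0)
(¬(((x ∨ ¬x) → ¬z) → x) ∨ x) = max(0, 0.96) = 0.96
((x → y) ∧ (¬(((x ∨ ¬x) → ¬z) → x) ∨ x)) = min(0.04, 0.96) = 0.04
(((x → y) ∧ (¬(((x ∨ ¬x) → ¬z) → x) ∨ x)) ∨ z) = max(0.04, 0.51) = 0.51
(x ∧ (((x → y) ∧ (¬(((x ∨ ¬x) → ¬z) → x) ∨ x)) ∨ z)) = min(0.96, 0.51) = 0.51
((¬z → ¬z) ∧ (x ∧ (((x → y) ∧ (¬(((x ∨ ¬x) → ¬z) → x) ∨ x)) ∨ z))) = min(1, 0.51) = 0.51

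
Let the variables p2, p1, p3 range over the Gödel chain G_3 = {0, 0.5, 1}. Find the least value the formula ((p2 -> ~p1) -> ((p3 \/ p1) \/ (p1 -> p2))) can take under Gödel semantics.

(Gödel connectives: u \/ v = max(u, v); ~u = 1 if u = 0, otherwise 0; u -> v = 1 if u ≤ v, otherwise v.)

0.50

The minimum is attained at p2 = 0, p1 = 0.5, p3 = 0:
  ~p1: Gödel ¬ of 0.5 = 0 (operand ≠ 0)
  (p2 -> ~p1): 0 ≤ 0, so result = 1
  (p3 \/ p1) = max(0, 0.5) = 0.5
  (p1 -> p2): 0.5 > 0, so result = 0
  ((p3 \/ p1) \/ (p1 -> p2)) = max(0.5, 0) = 0.5
  ((p2 -> ~p1) -> ((p3 \/ p1) \/ (p1 -> p2))): 1 > 0.5, so result = 0.5
Checking all 27 assignments confirms none give a value below 0.50.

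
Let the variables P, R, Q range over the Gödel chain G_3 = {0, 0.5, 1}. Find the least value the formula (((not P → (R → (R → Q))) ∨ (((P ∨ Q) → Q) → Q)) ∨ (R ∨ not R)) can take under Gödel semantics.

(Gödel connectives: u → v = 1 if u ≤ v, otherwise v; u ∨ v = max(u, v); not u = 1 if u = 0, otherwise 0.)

The minimum is attained at P = 0, R = 0.5, Q = 0:
  not P: Gödel ¬ of 0 = 1 (operand is 0)
  (R → Q): 0.5 > 0, so result = 0
  (R → (R → Q)): 0.5 > 0, so result = 0
  (not P → (R → (R → Q))): 1 > 0, so result = 0
  (P ∨ Q) = max(0, 0) = 0
  ((P ∨ Q) → Q): 0 ≤ 0, so result = 1
  (((P ∨ Q) → Q) → Q): 1 > 0, so result = 0
  ((not P → (R → (R → Q))) ∨ (((P ∨ Q) → Q) → Q)) = max(0, 0) = 0
  not R: Gödel ¬ of 0.5 = 0 (operand ≠ 0)
  (R ∨ not R) = max(0.5, 0) = 0.5
  (((not P → (R → (R → Q))) ∨ (((P ∨ Q) → Q) → Q)) ∨ (R ∨ not R)) = max(0, 0.5) = 0.5
Checking all 27 assignments confirms none give a value below 0.50.

0.50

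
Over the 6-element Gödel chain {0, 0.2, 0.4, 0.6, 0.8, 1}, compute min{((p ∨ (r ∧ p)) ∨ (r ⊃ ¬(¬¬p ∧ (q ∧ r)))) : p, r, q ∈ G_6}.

0.20

The minimum is attained at p = 0.2, r = 0.2, q = 0.2:
  (r ∧ p) = min(0.2, 0.2) = 0.2
  (p ∨ (r ∧ p)) = max(0.2, 0.2) = 0.2
  ¬p: Gödel ¬ of 0.2 = 0 (operand ≠ 0)
  ¬¬p: Gödel ¬ of 0 = 1 (operand is 0)
  (q ∧ r) = min(0.2, 0.2) = 0.2
  (¬¬p ∧ (q ∧ r)) = min(1, 0.2) = 0.2
  ¬(¬¬p ∧ (q ∧ r)): Gödel ¬ of 0.2 = 0 (operand ≠ 0)
  (r ⊃ ¬(¬¬p ∧ (q ∧ r))): 0.2 > 0, so result = 0
  ((p ∨ (r ∧ p)) ∨ (r ⊃ ¬(¬¬p ∧ (q ∧ r)))) = max(0.2, 0) = 0.2
Checking all 216 assignments confirms none give a value below 0.20.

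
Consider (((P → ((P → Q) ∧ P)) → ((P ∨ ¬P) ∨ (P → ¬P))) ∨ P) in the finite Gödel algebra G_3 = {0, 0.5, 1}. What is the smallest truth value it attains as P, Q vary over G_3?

The minimum is attained at P = 0.5, Q = 0.5:
  (P → Q): 0.5 ≤ 0.5, so result = 1
  ((P → Q) ∧ P) = min(1, 0.5) = 0.5
  (P → ((P → Q) ∧ P)): 0.5 ≤ 0.5, so result = 1
  ¬P: Gödel ¬ of 0.5 = 0 (operand ≠ 0)
  (P ∨ ¬P) = max(0.5, 0) = 0.5
  ¬P: Gödel ¬ of 0.5 = 0 (operand ≠ 0)
  (P → ¬P): 0.5 > 0, so result = 0
  ((P ∨ ¬P) ∨ (P → ¬P)) = max(0.5, 0) = 0.5
  ((P → ((P → Q) ∧ P)) → ((P ∨ ¬P) ∨ (P → ¬P))): 1 > 0.5, so result = 0.5
  (((P → ((P → Q) ∧ P)) → ((P ∨ ¬P) ∨ (P → ¬P))) ∨ P) = max(0.5, 0.5) = 0.5
Checking all 9 assignments confirms none give a value below 0.50.

0.50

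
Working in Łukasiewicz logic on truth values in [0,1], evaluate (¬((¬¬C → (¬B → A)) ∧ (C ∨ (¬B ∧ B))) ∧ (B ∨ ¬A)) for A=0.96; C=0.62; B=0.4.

¬C: Łukasiewicz ¬ gives 1 − 0.62 = 0.38
¬¬C: Łukasiewicz ¬ gives 1 − 0.38 = 0.62
¬B: Łukasiewicz ¬ gives 1 − 0.4 = 0.6
(¬B → A): min(1, 1 − 0.6 + 0.96) = 1
(¬¬C → (¬B → A)): min(1, 1 − 0.62 + 1) = 1
¬B: Łukasiewicz ¬ gives 1 − 0.4 = 0.6
(¬B ∧ B) = min(0.6, 0.4) = 0.4
(C ∨ (¬B ∧ B)) = max(0.62, 0.4) = 0.62
((¬¬C → (¬B → A)) ∧ (C ∨ (¬B ∧ B))) = min(1, 0.62) = 0.62
¬((¬¬C → (¬B → A)) ∧ (C ∨ (¬B ∧ B))): Łukasiewicz ¬ gives 1 − 0.62 = 0.38
¬A: Łukasiewicz ¬ gives 1 − 0.96 = 0.04
(B ∨ ¬A) = max(0.4, 0.04) = 0.4
(¬((¬¬C → (¬B → A)) ∧ (C ∨ (¬B ∧ B))) ∧ (B ∨ ¬A)) = min(0.38, 0.4) = 0.38

0.38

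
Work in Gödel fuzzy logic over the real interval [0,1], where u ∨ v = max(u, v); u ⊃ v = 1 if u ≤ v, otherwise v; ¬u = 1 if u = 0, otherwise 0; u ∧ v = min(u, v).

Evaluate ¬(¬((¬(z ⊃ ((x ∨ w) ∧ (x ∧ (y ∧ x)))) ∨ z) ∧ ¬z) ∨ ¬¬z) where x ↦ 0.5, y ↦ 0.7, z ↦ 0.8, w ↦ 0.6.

(x ∨ w) = max(0.5, 0.6) = 0.6
(y ∧ x) = min(0.7, 0.5) = 0.5
(x ∧ (y ∧ x)) = min(0.5, 0.5) = 0.5
((x ∨ w) ∧ (x ∧ (y ∧ x))) = min(0.6, 0.5) = 0.5
(z ⊃ ((x ∨ w) ∧ (x ∧ (y ∧ x)))): 0.8 > 0.5, so result = 0.5
¬(z ⊃ ((x ∨ w) ∧ (x ∧ (y ∧ x)))): Gödel ¬ of 0.5 = 0 (operand ≠ 0)
(¬(z ⊃ ((x ∨ w) ∧ (x ∧ (y ∧ x)))) ∨ z) = max(0, 0.8) = 0.8
¬z: Gödel ¬ of 0.8 = 0 (operand ≠ 0)
((¬(z ⊃ ((x ∨ w) ∧ (x ∧ (y ∧ x)))) ∨ z) ∧ ¬z) = min(0.8, 0) = 0
¬((¬(z ⊃ ((x ∨ w) ∧ (x ∧ (y ∧ x)))) ∨ z) ∧ ¬z): Gödel ¬ of 0 = 1 (operand is 0)
¬z: Gödel ¬ of 0.8 = 0 (operand ≠ 0)
¬¬z: Gödel ¬ of 0 = 1 (operand is 0)
(¬((¬(z ⊃ ((x ∨ w) ∧ (x ∧ (y ∧ x)))) ∨ z) ∧ ¬z) ∨ ¬¬z) = max(1, 1) = 1
¬(¬((¬(z ⊃ ((x ∨ w) ∧ (x ∧ (y ∧ x)))) ∨ z) ∧ ¬z) ∨ ¬¬z): Gödel ¬ of 1 = 0 (operand ≠ 0)

0.00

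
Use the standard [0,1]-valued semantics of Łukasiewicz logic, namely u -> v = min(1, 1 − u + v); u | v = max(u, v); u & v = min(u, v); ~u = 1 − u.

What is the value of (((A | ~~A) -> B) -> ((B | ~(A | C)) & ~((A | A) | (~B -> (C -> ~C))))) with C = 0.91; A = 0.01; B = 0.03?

~A: Łukasiewicz ¬ gives 1 − 0.01 = 0.99
~~A: Łukasiewicz ¬ gives 1 − 0.99 = 0.01
(A | ~~A) = max(0.01, 0.01) = 0.01
((A | ~~A) -> B): min(1, 1 − 0.01 + 0.03) = 1
(A | C) = max(0.01, 0.91) = 0.91
~(A | C): Łukasiewicz ¬ gives 1 − 0.91 = 0.09
(B | ~(A | C)) = max(0.03, 0.09) = 0.09
(A | A) = max(0.01, 0.01) = 0.01
~B: Łukasiewicz ¬ gives 1 − 0.03 = 0.97
~C: Łukasiewicz ¬ gives 1 − 0.91 = 0.09
(C -> ~C): min(1, 1 − 0.91 + 0.09) = 0.18
(~B -> (C -> ~C)): min(1, 1 − 0.97 + 0.18) = 0.21
((A | A) | (~B -> (C -> ~C))) = max(0.01, 0.21) = 0.21
~((A | A) | (~B -> (C -> ~C))): Łukasiewicz ¬ gives 1 − 0.21 = 0.79
((B | ~(A | C)) & ~((A | A) | (~B -> (C -> ~C)))) = min(0.09, 0.79) = 0.09
(((A | ~~A) -> B) -> ((B | ~(A | C)) & ~((A | A) | (~B -> (C -> ~C))))): min(1, 1 − 1 + 0.09) = 0.09

0.09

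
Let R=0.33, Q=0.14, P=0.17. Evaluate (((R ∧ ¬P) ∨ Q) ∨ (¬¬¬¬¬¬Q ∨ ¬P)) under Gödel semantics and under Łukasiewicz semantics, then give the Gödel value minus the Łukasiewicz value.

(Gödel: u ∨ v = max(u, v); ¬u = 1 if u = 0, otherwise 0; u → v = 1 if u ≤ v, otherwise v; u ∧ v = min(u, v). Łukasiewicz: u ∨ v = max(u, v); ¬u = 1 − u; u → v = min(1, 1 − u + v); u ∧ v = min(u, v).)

0.17

Gödel evaluation:
  ¬P: Gödel ¬ of 0.17 = 0 (operand ≠ 0)
  (R ∧ ¬P) = min(0.33, 0) = 0
  ((R ∧ ¬P) ∨ Q) = max(0, 0.14) = 0.14
  ¬Q: Gödel ¬ of 0.14 = 0 (operand ≠ 0)
  ¬¬Q: Gödel ¬ of 0 = 1 (operand is 0)
  ¬¬¬Q: Gödel ¬ of 1 = 0 (operand ≠ 0)
  ¬¬¬¬Q: Gödel ¬ of 0 = 1 (operand is 0)
  ¬¬¬¬¬Q: Gödel ¬ of 1 = 0 (operand ≠ 0)
  ¬¬¬¬¬¬Q: Gödel ¬ of 0 = 1 (operand is 0)
  ¬P: Gödel ¬ of 0.17 = 0 (operand ≠ 0)
  (¬¬¬¬¬¬Q ∨ ¬P) = max(1, 0) = 1
  (((R ∧ ¬P) ∨ Q) ∨ (¬¬¬¬¬¬Q ∨ ¬P)) = max(0.14, 1) = 1
  Gödel value = 1
Łukasiewicz evaluation:
  ¬P: Łukasiewicz ¬ gives 1 − 0.17 = 0.83
  (R ∧ ¬P) = min(0.33, 0.83) = 0.33
  ((R ∧ ¬P) ∨ Q) = max(0.33, 0.14) = 0.33
  ¬Q: Łukasiewicz ¬ gives 1 − 0.14 = 0.86
  ¬¬Q: Łukasiewicz ¬ gives 1 − 0.86 = 0.14
  ¬¬¬Q: Łukasiewicz ¬ gives 1 − 0.14 = 0.86
  ¬¬¬¬Q: Łukasiewicz ¬ gives 1 − 0.86 = 0.14
  ¬¬¬¬¬Q: Łukasiewicz ¬ gives 1 − 0.14 = 0.86
  ¬¬¬¬¬¬Q: Łukasiewicz ¬ gives 1 − 0.86 = 0.14
  ¬P: Łukasiewicz ¬ gives 1 − 0.17 = 0.83
  (¬¬¬¬¬¬Q ∨ ¬P) = max(0.14, 0.83) = 0.83
  (((R ∧ ¬P) ∨ Q) ∨ (¬¬¬¬¬¬Q ∨ ¬P)) = max(0.33, 0.83) = 0.83
  Łukasiewicz value = 0.83
Difference: 1 − 0.83 = 0.17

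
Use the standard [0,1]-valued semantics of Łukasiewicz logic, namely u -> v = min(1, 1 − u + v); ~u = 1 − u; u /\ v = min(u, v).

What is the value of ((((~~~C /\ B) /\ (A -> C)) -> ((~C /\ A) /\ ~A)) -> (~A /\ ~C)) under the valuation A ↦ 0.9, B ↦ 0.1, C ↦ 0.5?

~C: Łukasiewicz ¬ gives 1 − 0.5 = 0.5
~~C: Łukasiewicz ¬ gives 1 − 0.5 = 0.5
~~~C: Łukasiewicz ¬ gives 1 − 0.5 = 0.5
(~~~C /\ B) = min(0.5, 0.1) = 0.1
(A -> C): min(1, 1 − 0.9 + 0.5) = 0.6
((~~~C /\ B) /\ (A -> C)) = min(0.1, 0.6) = 0.1
~C: Łukasiewicz ¬ gives 1 − 0.5 = 0.5
(~C /\ A) = min(0.5, 0.9) = 0.5
~A: Łukasiewicz ¬ gives 1 − 0.9 = 0.1
((~C /\ A) /\ ~A) = min(0.5, 0.1) = 0.1
(((~~~C /\ B) /\ (A -> C)) -> ((~C /\ A) /\ ~A)): min(1, 1 − 0.1 + 0.1) = 1
~A: Łukasiewicz ¬ gives 1 − 0.9 = 0.1
~C: Łukasiewicz ¬ gives 1 − 0.5 = 0.5
(~A /\ ~C) = min(0.1, 0.5) = 0.1
((((~~~C /\ B) /\ (A -> C)) -> ((~C /\ A) /\ ~A)) -> (~A /\ ~C)): min(1, 1 − 1 + 0.1) = 0.1

0.10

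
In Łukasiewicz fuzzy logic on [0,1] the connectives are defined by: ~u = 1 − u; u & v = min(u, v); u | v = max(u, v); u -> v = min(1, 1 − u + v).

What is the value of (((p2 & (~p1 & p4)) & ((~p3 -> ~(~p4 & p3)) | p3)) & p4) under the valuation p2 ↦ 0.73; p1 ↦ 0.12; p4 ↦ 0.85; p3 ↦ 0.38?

~p1: Łukasiewicz ¬ gives 1 − 0.12 = 0.88
(~p1 & p4) = min(0.88, 0.85) = 0.85
(p2 & (~p1 & p4)) = min(0.73, 0.85) = 0.73
~p3: Łukasiewicz ¬ gives 1 − 0.38 = 0.62
~p4: Łukasiewicz ¬ gives 1 − 0.85 = 0.15
(~p4 & p3) = min(0.15, 0.38) = 0.15
~(~p4 & p3): Łukasiewicz ¬ gives 1 − 0.15 = 0.85
(~p3 -> ~(~p4 & p3)): min(1, 1 − 0.62 + 0.85) = 1
((~p3 -> ~(~p4 & p3)) | p3) = max(1, 0.38) = 1
((p2 & (~p1 & p4)) & ((~p3 -> ~(~p4 & p3)) | p3)) = min(0.73, 1) = 0.73
(((p2 & (~p1 & p4)) & ((~p3 -> ~(~p4 & p3)) | p3)) & p4) = min(0.73, 0.85) = 0.73

0.73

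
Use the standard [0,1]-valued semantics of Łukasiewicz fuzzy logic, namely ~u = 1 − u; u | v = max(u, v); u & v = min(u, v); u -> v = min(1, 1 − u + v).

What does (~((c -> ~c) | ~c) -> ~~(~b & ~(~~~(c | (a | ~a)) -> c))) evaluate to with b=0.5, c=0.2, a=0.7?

~c: Łukasiewicz ¬ gives 1 − 0.2 = 0.8
(c -> ~c): min(1, 1 − 0.2 + 0.8) = 1
~c: Łukasiewicz ¬ gives 1 − 0.2 = 0.8
((c -> ~c) | ~c) = max(1, 0.8) = 1
~((c -> ~c) | ~c): Łukasiewicz ¬ gives 1 − 1 = 0
~b: Łukasiewicz ¬ gives 1 − 0.5 = 0.5
~a: Łukasiewicz ¬ gives 1 − 0.7 = 0.3
(a | ~a) = max(0.7, 0.3) = 0.7
(c | (a | ~a)) = max(0.2, 0.7) = 0.7
~(c | (a | ~a)): Łukasiewicz ¬ gives 1 − 0.7 = 0.3
~~(c | (a | ~a)): Łukasiewicz ¬ gives 1 − 0.3 = 0.7
~~~(c | (a | ~a)): Łukasiewicz ¬ gives 1 − 0.7 = 0.3
(~~~(c | (a | ~a)) -> c): min(1, 1 − 0.3 + 0.2) = 0.9
~(~~~(c | (a | ~a)) -> c): Łukasiewicz ¬ gives 1 − 0.9 = 0.1
(~b & ~(~~~(c | (a | ~a)) -> c)) = min(0.5, 0.1) = 0.1
~(~b & ~(~~~(c | (a | ~a)) -> c)): Łukasiewicz ¬ gives 1 − 0.1 = 0.9
~~(~b & ~(~~~(c | (a | ~a)) -> c)): Łukasiewicz ¬ gives 1 − 0.9 = 0.1
(~((c -> ~c) | ~c) -> ~~(~b & ~(~~~(c | (a | ~a)) -> c))): min(1, 1 − 0 + 0.1) = 1

1.00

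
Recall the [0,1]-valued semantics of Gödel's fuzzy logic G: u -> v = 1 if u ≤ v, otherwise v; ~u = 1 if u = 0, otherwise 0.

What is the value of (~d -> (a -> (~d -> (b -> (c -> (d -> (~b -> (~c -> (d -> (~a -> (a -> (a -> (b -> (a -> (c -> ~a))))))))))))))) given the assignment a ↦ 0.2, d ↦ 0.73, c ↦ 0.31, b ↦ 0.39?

1.00

~d: Gödel ¬ of 0.73 = 0 (operand ≠ 0)
~d: Gödel ¬ of 0.73 = 0 (operand ≠ 0)
~b: Gödel ¬ of 0.39 = 0 (operand ≠ 0)
~c: Gödel ¬ of 0.31 = 0 (operand ≠ 0)
~a: Gödel ¬ of 0.2 = 0 (operand ≠ 0)
~a: Gödel ¬ of 0.2 = 0 (operand ≠ 0)
(c -> ~a): 0.31 > 0, so result = 0
(a -> (c -> ~a)): 0.2 > 0, so result = 0
(b -> (a -> (c -> ~a))): 0.39 > 0, so result = 0
(a -> (b -> (a -> (c -> ~a)))): 0.2 > 0, so result = 0
(a -> (a -> (b -> (a -> (c -> ~a))))): 0.2 > 0, so result = 0
(~a -> (a -> (a -> (b -> (a -> (c -> ~a)))))): 0 ≤ 0, so result = 1
(d -> (~a -> (a -> (a -> (b -> (a -> (c -> ~a))))))): 0.73 ≤ 1, so result = 1
(~c -> (d -> (~a -> (a -> (a -> (b -> (a -> (c -> ~a)))))))): 0 ≤ 1, so result = 1
(~b -> (~c -> (d -> (~a -> (a -> (a -> (b -> (a -> (c -> ~a))))))))): 0 ≤ 1, so result = 1
(d -> (~b -> (~c -> (d -> (~a -> (a -> (a -> (b -> (a -> (c -> ~a)))))))))): 0.73 ≤ 1, so result = 1
(c -> (d -> (~b -> (~c -> (d -> (~a -> (a -> (a -> (b -> (a -> (c -> ~a))))))))))): 0.31 ≤ 1, so result = 1
(b -> (c -> (d -> (~b -> (~c -> (d -> (~a -> (a -> (a -> (b -> (a -> (c -> ~a)))))))))))): 0.39 ≤ 1, so result = 1
(~d -> (b -> (c -> (d -> (~b -> (~c -> (d -> (~a -> (a -> (a -> (b -> (a -> (c -> ~a))))))))))))): 0 ≤ 1, so result = 1
(a -> (~d -> (b -> (c -> (d -> (~b -> (~c -> (d -> (~a -> (a -> (a -> (b -> (a -> (c -> ~a)))))))))))))): 0.2 ≤ 1, so result = 1
(~d -> (a -> (~d -> (b -> (c -> (d -> (~b -> (~c -> (d -> (~a -> (a -> (a -> (b -> (a -> (c -> ~a))))))))))))))): 0 ≤ 1, so result = 1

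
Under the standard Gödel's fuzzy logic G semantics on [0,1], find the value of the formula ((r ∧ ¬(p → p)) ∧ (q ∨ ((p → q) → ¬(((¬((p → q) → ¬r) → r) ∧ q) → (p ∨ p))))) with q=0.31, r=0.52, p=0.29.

(p → p): 0.29 ≤ 0.29, so result = 1
¬(p → p): Gödel ¬ of 1 = 0 (operand ≠ 0)
(r ∧ ¬(p → p)) = min(0.52, 0) = 0
(p → q): 0.29 ≤ 0.31, so result = 1
(p → q): 0.29 ≤ 0.31, so result = 1
¬r: Gödel ¬ of 0.52 = 0 (operand ≠ 0)
((p → q) → ¬r): 1 > 0, so result = 0
¬((p → q) → ¬r): Gödel ¬ of 0 = 1 (operand is 0)
(¬((p → q) → ¬r) → r): 1 > 0.52, so result = 0.52
((¬((p → q) → ¬r) → r) ∧ q) = min(0.52, 0.31) = 0.31
(p ∨ p) = max(0.29, 0.29) = 0.29
(((¬((p → q) → ¬r) → r) ∧ q) → (p ∨ p)): 0.31 > 0.29, so result = 0.29
¬(((¬((p → q) → ¬r) → r) ∧ q) → (p ∨ p)): Gödel ¬ of 0.29 = 0 (operand ≠ 0)
((p → q) → ¬(((¬((p → q) → ¬r) → r) ∧ q) → (p ∨ p))): 1 > 0, so result = 0
(q ∨ ((p → q) → ¬(((¬((p → q) → ¬r) → r) ∧ q) → (p ∨ p)))) = max(0.31, 0) = 0.31
((r ∧ ¬(p → p)) ∧ (q ∨ ((p → q) → ¬(((¬((p → q) → ¬r) → r) ∧ q) → (p ∨ p))))) = min(0, 0.31) = 0

0.00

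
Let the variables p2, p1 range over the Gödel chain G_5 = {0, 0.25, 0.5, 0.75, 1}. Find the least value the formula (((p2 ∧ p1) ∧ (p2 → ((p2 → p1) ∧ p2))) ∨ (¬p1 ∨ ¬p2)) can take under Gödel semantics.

0.25

The minimum is attained at p2 = 0.25, p1 = 0.25:
  (p2 ∧ p1) = min(0.25, 0.25) = 0.25
  (p2 → p1): 0.25 ≤ 0.25, so result = 1
  ((p2 → p1) ∧ p2) = min(1, 0.25) = 0.25
  (p2 → ((p2 → p1) ∧ p2)): 0.25 ≤ 0.25, so result = 1
  ((p2 ∧ p1) ∧ (p2 → ((p2 → p1) ∧ p2))) = min(0.25, 1) = 0.25
  ¬p1: Gödel ¬ of 0.25 = 0 (operand ≠ 0)
  ¬p2: Gödel ¬ of 0.25 = 0 (operand ≠ 0)
  (¬p1 ∨ ¬p2) = max(0, 0) = 0
  (((p2 ∧ p1) ∧ (p2 → ((p2 → p1) ∧ p2))) ∨ (¬p1 ∨ ¬p2)) = max(0.25, 0) = 0.25
Checking all 25 assignments confirms none give a value below 0.25.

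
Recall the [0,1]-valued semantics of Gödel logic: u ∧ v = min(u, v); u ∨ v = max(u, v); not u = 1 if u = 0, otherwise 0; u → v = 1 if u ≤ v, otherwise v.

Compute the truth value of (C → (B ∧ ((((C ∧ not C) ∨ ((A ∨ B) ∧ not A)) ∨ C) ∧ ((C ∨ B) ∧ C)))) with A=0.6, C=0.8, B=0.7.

not C: Gödel ¬ of 0.8 = 0 (operand ≠ 0)
(C ∧ not C) = min(0.8, 0) = 0
(A ∨ B) = max(0.6, 0.7) = 0.7
not A: Gödel ¬ of 0.6 = 0 (operand ≠ 0)
((A ∨ B) ∧ not A) = min(0.7, 0) = 0
((C ∧ not C) ∨ ((A ∨ B) ∧ not A)) = max(0, 0) = 0
(((C ∧ not C) ∨ ((A ∨ B) ∧ not A)) ∨ C) = max(0, 0.8) = 0.8
(C ∨ B) = max(0.8, 0.7) = 0.8
((C ∨ B) ∧ C) = min(0.8, 0.8) = 0.8
((((C ∧ not C) ∨ ((A ∨ B) ∧ not A)) ∨ C) ∧ ((C ∨ B) ∧ C)) = min(0.8, 0.8) = 0.8
(B ∧ ((((C ∧ not C) ∨ ((A ∨ B) ∧ not A)) ∨ C) ∧ ((C ∨ B) ∧ C))) = min(0.7, 0.8) = 0.7
(C → (B ∧ ((((C ∧ not C) ∨ ((A ∨ B) ∧ not A)) ∨ C) ∧ ((C ∨ B) ∧ C)))): 0.8 > 0.7, so result = 0.7

0.70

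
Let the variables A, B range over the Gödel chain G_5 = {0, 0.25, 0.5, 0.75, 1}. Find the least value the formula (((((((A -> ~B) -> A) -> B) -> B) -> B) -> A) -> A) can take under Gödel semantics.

The minimum is attained at A = 0.25, B = 0:
  ~B: Gödel ¬ of 0 = 1 (operand is 0)
  (A -> ~B): 0.25 ≤ 1, so result = 1
  ((A -> ~B) -> A): 1 > 0.25, so result = 0.25
  (((A -> ~B) -> A) -> B): 0.25 > 0, so result = 0
  ((((A -> ~B) -> A) -> B) -> B): 0 ≤ 0, so result = 1
  (((((A -> ~B) -> A) -> B) -> B) -> B): 1 > 0, so result = 0
  ((((((A -> ~B) -> A) -> B) -> B) -> B) -> A): 0 ≤ 0.25, so result = 1
  (((((((A -> ~B) -> A) -> B) -> B) -> B) -> A) -> A): 1 > 0.25, so result = 0.25
Checking all 25 assignments confirms none give a value below 0.25.

0.25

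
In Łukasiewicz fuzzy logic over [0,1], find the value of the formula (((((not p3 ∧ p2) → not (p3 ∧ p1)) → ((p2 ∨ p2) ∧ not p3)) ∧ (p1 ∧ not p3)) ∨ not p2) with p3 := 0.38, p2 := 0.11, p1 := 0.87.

0.89

not p3: Łukasiewicz ¬ gives 1 − 0.38 = 0.62
(not p3 ∧ p2) = min(0.62, 0.11) = 0.11
(p3 ∧ p1) = min(0.38, 0.87) = 0.38
not (p3 ∧ p1): Łukasiewicz ¬ gives 1 − 0.38 = 0.62
((not p3 ∧ p2) → not (p3 ∧ p1)): min(1, 1 − 0.11 + 0.62) = 1
(p2 ∨ p2) = max(0.11, 0.11) = 0.11
not p3: Łukasiewicz ¬ gives 1 − 0.38 = 0.62
((p2 ∨ p2) ∧ not p3) = min(0.11, 0.62) = 0.11
(((not p3 ∧ p2) → not (p3 ∧ p1)) → ((p2 ∨ p2) ∧ not p3)): min(1, 1 − 1 + 0.11) = 0.11
not p3: Łukasiewicz ¬ gives 1 − 0.38 = 0.62
(p1 ∧ not p3) = min(0.87, 0.62) = 0.62
((((not p3 ∧ p2) → not (p3 ∧ p1)) → ((p2 ∨ p2) ∧ not p3)) ∧ (p1 ∧ not p3)) = min(0.11, 0.62) = 0.11
not p2: Łukasiewicz ¬ gives 1 − 0.11 = 0.89
(((((not p3 ∧ p2) → not (p3 ∧ p1)) → ((p2 ∨ p2) ∧ not p3)) ∧ (p1 ∧ not p3)) ∨ not p2) = max(0.11, 0.89) = 0.89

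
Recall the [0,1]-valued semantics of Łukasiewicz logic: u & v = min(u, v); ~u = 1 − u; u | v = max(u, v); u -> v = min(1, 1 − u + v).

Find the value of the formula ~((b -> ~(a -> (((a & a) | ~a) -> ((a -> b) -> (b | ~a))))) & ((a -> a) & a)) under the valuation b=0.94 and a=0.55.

0.94

(a & a) = min(0.55, 0.55) = 0.55
~a: Łukasiewicz ¬ gives 1 − 0.55 = 0.45
((a & a) | ~a) = max(0.55, 0.45) = 0.55
(a -> b): min(1, 1 − 0.55 + 0.94) = 1
~a: Łukasiewicz ¬ gives 1 − 0.55 = 0.45
(b | ~a) = max(0.94, 0.45) = 0.94
((a -> b) -> (b | ~a)): min(1, 1 − 1 + 0.94) = 0.94
(((a & a) | ~a) -> ((a -> b) -> (b | ~a))): min(1, 1 − 0.55 + 0.94) = 1
(a -> (((a & a) | ~a) -> ((a -> b) -> (b | ~a)))): min(1, 1 − 0.55 + 1) = 1
~(a -> (((a & a) | ~a) -> ((a -> b) -> (b | ~a)))): Łukasiewicz ¬ gives 1 − 1 = 0
(b -> ~(a -> (((a & a) | ~a) -> ((a -> b) -> (b | ~a))))): min(1, 1 − 0.94 + 0) = 0.06
(a -> a): min(1, 1 − 0.55 + 0.55) = 1
((a -> a) & a) = min(1, 0.55) = 0.55
((b -> ~(a -> (((a & a) | ~a) -> ((a -> b) -> (b | ~a))))) & ((a -> a) & a)) = min(0.06, 0.55) = 0.06
~((b -> ~(a -> (((a & a) | ~a) -> ((a -> b) -> (b | ~a))))) & ((a -> a) & a)): Łukasiewicz ¬ gives 1 − 0.06 = 0.94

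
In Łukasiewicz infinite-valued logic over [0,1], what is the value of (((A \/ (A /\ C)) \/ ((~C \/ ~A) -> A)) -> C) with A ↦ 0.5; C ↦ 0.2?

0.50

(A /\ C) = min(0.5, 0.2) = 0.2
(A \/ (A /\ C)) = max(0.5, 0.2) = 0.5
~C: Łukasiewicz ¬ gives 1 − 0.2 = 0.8
~A: Łukasiewicz ¬ gives 1 − 0.5 = 0.5
(~C \/ ~A) = max(0.8, 0.5) = 0.8
((~C \/ ~A) -> A): min(1, 1 − 0.8 + 0.5) = 0.7
((A \/ (A /\ C)) \/ ((~C \/ ~A) -> A)) = max(0.5, 0.7) = 0.7
(((A \/ (A /\ C)) \/ ((~C \/ ~A) -> A)) -> C): min(1, 1 − 0.7 + 0.2) = 0.5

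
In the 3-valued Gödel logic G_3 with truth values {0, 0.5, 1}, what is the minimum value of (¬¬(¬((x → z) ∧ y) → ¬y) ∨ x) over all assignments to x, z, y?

The minimum is attained at x = 0.5, z = 0, y = 0.5:
  (x → z): 0.5 > 0, so result = 0
  ((x → z) ∧ y) = min(0, 0.5) = 0
  ¬((x → z) ∧ y): Gödel ¬ of 0 = 1 (operand is 0)
  ¬y: Gödel ¬ of 0.5 = 0 (operand ≠ 0)
  (¬((x → z) ∧ y) → ¬y): 1 > 0, so result = 0
  ¬(¬((x → z) ∧ y) → ¬y): Gödel ¬ of 0 = 1 (operand is 0)
  ¬¬(¬((x → z) ∧ y) → ¬y): Gödel ¬ of 1 = 0 (operand ≠ 0)
  (¬¬(¬((x → z) ∧ y) → ¬y) ∨ x) = max(0, 0.5) = 0.5
Checking all 27 assignments confirms none give a value below 0.50.

0.50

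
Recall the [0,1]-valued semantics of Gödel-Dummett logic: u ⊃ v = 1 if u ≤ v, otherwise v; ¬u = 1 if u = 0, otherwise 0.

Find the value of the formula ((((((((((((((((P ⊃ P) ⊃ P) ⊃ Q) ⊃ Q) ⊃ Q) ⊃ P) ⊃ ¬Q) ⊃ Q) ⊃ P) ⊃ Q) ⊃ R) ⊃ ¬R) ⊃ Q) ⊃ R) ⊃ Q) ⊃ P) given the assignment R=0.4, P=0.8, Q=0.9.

0.80

(P ⊃ P): 0.8 ≤ 0.8, so result = 1
((P ⊃ P) ⊃ P): 1 > 0.8, so result = 0.8
(((P ⊃ P) ⊃ P) ⊃ Q): 0.8 ≤ 0.9, so result = 1
((((P ⊃ P) ⊃ P) ⊃ Q) ⊃ Q): 1 > 0.9, so result = 0.9
(((((P ⊃ P) ⊃ P) ⊃ Q) ⊃ Q) ⊃ Q): 0.9 ≤ 0.9, so result = 1
((((((P ⊃ P) ⊃ P) ⊃ Q) ⊃ Q) ⊃ Q) ⊃ P): 1 > 0.8, so result = 0.8
¬Q: Gödel ¬ of 0.9 = 0 (operand ≠ 0)
(((((((P ⊃ P) ⊃ P) ⊃ Q) ⊃ Q) ⊃ Q) ⊃ P) ⊃ ¬Q): 0.8 > 0, so result = 0
((((((((P ⊃ P) ⊃ P) ⊃ Q) ⊃ Q) ⊃ Q) ⊃ P) ⊃ ¬Q) ⊃ Q): 0 ≤ 0.9, so result = 1
(((((((((P ⊃ P) ⊃ P) ⊃ Q) ⊃ Q) ⊃ Q) ⊃ P) ⊃ ¬Q) ⊃ Q) ⊃ P): 1 > 0.8, so result = 0.8
((((((((((P ⊃ P) ⊃ P) ⊃ Q) ⊃ Q) ⊃ Q) ⊃ P) ⊃ ¬Q) ⊃ Q) ⊃ P) ⊃ Q): 0.8 ≤ 0.9, so result = 1
(((((((((((P ⊃ P) ⊃ P) ⊃ Q) ⊃ Q) ⊃ Q) ⊃ P) ⊃ ¬Q) ⊃ Q) ⊃ P) ⊃ Q) ⊃ R): 1 > 0.4, so result = 0.4
¬R: Gödel ¬ of 0.4 = 0 (operand ≠ 0)
((((((((((((P ⊃ P) ⊃ P) ⊃ Q) ⊃ Q) ⊃ Q) ⊃ P) ⊃ ¬Q) ⊃ Q) ⊃ P) ⊃ Q) ⊃ R) ⊃ ¬R): 0.4 > 0, so result = 0
(((((((((((((P ⊃ P) ⊃ P) ⊃ Q) ⊃ Q) ⊃ Q) ⊃ P) ⊃ ¬Q) ⊃ Q) ⊃ P) ⊃ Q) ⊃ R) ⊃ ¬R) ⊃ Q): 0 ≤ 0.9, so result = 1
((((((((((((((P ⊃ P) ⊃ P) ⊃ Q) ⊃ Q) ⊃ Q) ⊃ P) ⊃ ¬Q) ⊃ Q) ⊃ P) ⊃ Q) ⊃ R) ⊃ ¬R) ⊃ Q) ⊃ R): 1 > 0.4, so result = 0.4
(((((((((((((((P ⊃ P) ⊃ P) ⊃ Q) ⊃ Q) ⊃ Q) ⊃ P) ⊃ ¬Q) ⊃ Q) ⊃ P) ⊃ Q) ⊃ R) ⊃ ¬R) ⊃ Q) ⊃ R) ⊃ Q): 0.4 ≤ 0.9, so result = 1
((((((((((((((((P ⊃ P) ⊃ P) ⊃ Q) ⊃ Q) ⊃ Q) ⊃ P) ⊃ ¬Q) ⊃ Q) ⊃ P) ⊃ Q) ⊃ R) ⊃ ¬R) ⊃ Q) ⊃ R) ⊃ Q) ⊃ P): 1 > 0.8, so result = 0.8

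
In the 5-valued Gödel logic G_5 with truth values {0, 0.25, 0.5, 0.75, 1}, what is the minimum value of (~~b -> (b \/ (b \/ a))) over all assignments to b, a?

The minimum is attained at b = 0.25, a = 0:
  ~b: Gödel ¬ of 0.25 = 0 (operand ≠ 0)
  ~~b: Gödel ¬ of 0 = 1 (operand is 0)
  (b \/ a) = max(0.25, 0) = 0.25
  (b \/ (b \/ a)) = max(0.25, 0.25) = 0.25
  (~~b -> (b \/ (b \/ a))): 1 > 0.25, so result = 0.25
Checking all 25 assignments confirms none give a value below 0.25.

0.25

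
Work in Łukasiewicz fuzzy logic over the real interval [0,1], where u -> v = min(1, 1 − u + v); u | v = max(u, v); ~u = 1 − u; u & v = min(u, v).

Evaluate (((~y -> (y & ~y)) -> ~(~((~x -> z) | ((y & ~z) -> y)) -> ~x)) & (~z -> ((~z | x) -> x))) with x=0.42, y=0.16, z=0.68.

~y: Łukasiewicz ¬ gives 1 − 0.16 = 0.84
~y: Łukasiewicz ¬ gives 1 − 0.16 = 0.84
(y & ~y) = min(0.16, 0.84) = 0.16
(~y -> (y & ~y)): min(1, 1 − 0.84 + 0.16) = 0.32
~x: Łukasiewicz ¬ gives 1 − 0.42 = 0.58
(~x -> z): min(1, 1 − 0.58 + 0.68) = 1
~z: Łukasiewicz ¬ gives 1 − 0.68 = 0.32
(y & ~z) = min(0.16, 0.32) = 0.16
((y & ~z) -> y): min(1, 1 − 0.16 + 0.16) = 1
((~x -> z) | ((y & ~z) -> y)) = max(1, 1) = 1
~((~x -> z) | ((y & ~z) -> y)): Łukasiewicz ¬ gives 1 − 1 = 0
~x: Łukasiewicz ¬ gives 1 − 0.42 = 0.58
(~((~x -> z) | ((y & ~z) -> y)) -> ~x): min(1, 1 − 0 + 0.58) = 1
~(~((~x -> z) | ((y & ~z) -> y)) -> ~x): Łukasiewicz ¬ gives 1 − 1 = 0
((~y -> (y & ~y)) -> ~(~((~x -> z) | ((y & ~z) -> y)) -> ~x)): min(1, 1 − 0.32 + 0) = 0.68
~z: Łukasiewicz ¬ gives 1 − 0.68 = 0.32
~z: Łukasiewicz ¬ gives 1 − 0.68 = 0.32
(~z | x) = max(0.32, 0.42) = 0.42
((~z | x) -> x): min(1, 1 − 0.42 + 0.42) = 1
(~z -> ((~z | x) -> x)): min(1, 1 − 0.32 + 1) = 1
(((~y -> (y & ~y)) -> ~(~((~x -> z) | ((y & ~z) -> y)) -> ~x)) & (~z -> ((~z | x) -> x))) = min(0.68, 1) = 0.68

0.68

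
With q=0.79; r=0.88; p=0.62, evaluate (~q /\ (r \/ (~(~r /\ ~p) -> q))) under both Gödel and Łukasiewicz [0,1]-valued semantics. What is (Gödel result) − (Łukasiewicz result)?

-0.21

Gödel evaluation:
  ~q: Gödel ¬ of 0.79 = 0 (operand ≠ 0)
  ~r: Gödel ¬ of 0.88 = 0 (operand ≠ 0)
  ~p: Gödel ¬ of 0.62 = 0 (operand ≠ 0)
  (~r /\ ~p) = min(0, 0) = 0
  ~(~r /\ ~p): Gödel ¬ of 0 = 1 (operand is 0)
  (~(~r /\ ~p) -> q): 1 > 0.79, so result = 0.79
  (r \/ (~(~r /\ ~p) -> q)) = max(0.88, 0.79) = 0.88
  (~q /\ (r \/ (~(~r /\ ~p) -> q))) = min(0, 0.88) = 0
  Gödel value = 0
Łukasiewicz evaluation:
  ~q: Łukasiewicz ¬ gives 1 − 0.79 = 0.21
  ~r: Łukasiewicz ¬ gives 1 − 0.88 = 0.12
  ~p: Łukasiewicz ¬ gives 1 − 0.62 = 0.38
  (~r /\ ~p) = min(0.12, 0.38) = 0.12
  ~(~r /\ ~p): Łukasiewicz ¬ gives 1 − 0.12 = 0.88
  (~(~r /\ ~p) -> q): min(1, 1 − 0.88 + 0.79) = 0.91
  (r \/ (~(~r /\ ~p) -> q)) = max(0.88, 0.91) = 0.91
  (~q /\ (r \/ (~(~r /\ ~p) -> q))) = min(0.21, 0.91) = 0.21
  Łukasiewicz value = 0.21
Difference: 0 − 0.21 = -0.21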